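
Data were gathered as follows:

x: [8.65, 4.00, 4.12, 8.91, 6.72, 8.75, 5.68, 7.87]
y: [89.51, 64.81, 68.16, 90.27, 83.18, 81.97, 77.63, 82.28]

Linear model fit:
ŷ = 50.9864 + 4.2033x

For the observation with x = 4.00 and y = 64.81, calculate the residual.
Residual = -2.9896

The residual is the difference between the actual value and the predicted value:

Residual = y - ŷ

Step 1: Calculate predicted value
ŷ = 50.9864 + 4.2033 × 4.00
ŷ = 67.7996

Step 2: Calculate residual
Residual = 64.81 - 67.7996
Residual = -2.9896

Interpretation: the model overestimates the actual value by 2.9896 at this point (negative residual → observation lies below the fitted line).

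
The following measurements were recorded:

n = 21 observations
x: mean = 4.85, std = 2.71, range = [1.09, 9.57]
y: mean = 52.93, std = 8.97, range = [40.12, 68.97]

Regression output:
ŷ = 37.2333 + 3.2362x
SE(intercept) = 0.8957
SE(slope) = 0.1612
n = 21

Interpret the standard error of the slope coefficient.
The slope 3.2362 is pinned down to within about ±0.1612 (one SE) by these data — relative uncertainty 5.0%, i.e. precise.

SE(β̂₁) = s / √Sxx, where s is the residual standard deviation and Sxx = Σ(x − x̄)². It is the yardstick for how far β̂₁ = 3.2362 could plausibly be from the true slope.

Relative precision:
- SE / |β̂₁| = 0.1612 / 3.2362 = 5.0%
- Rule of thumb (under 20%: precise; 20% to under 50%: moderately precise; 50% or more: imprecise) → precise

Link to the t-test: t = β̂₁ / SE(β̂₁) = 3.2362 / 0.1612 = 20.0757, the statistic for H₀: β₁ = 0.

What drives SE(β̂₁): wider spread of x values → smaller SE.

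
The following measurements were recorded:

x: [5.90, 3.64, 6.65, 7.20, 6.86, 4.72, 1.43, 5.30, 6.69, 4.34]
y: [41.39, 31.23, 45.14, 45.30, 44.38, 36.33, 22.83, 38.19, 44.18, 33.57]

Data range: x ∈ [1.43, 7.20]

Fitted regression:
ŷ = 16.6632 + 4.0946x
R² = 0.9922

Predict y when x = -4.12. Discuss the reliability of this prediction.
ŷ = -0.2066, but this is extrapolation (below the data range [1.43, 7.20]) and may be unreliable.

Prediction calculation:
ŷ = 16.6632 + 4.0946 × (-4.12)
ŷ = -0.2066

Reliability:
- Data range: x ∈ [1.43, 7.20]
- Prediction point: x = -4.12 is 5.55 units below the observed range → this is EXTRAPOLATION, not interpolation

Why that matters here:
- There are no observations near this x to validate the fitted line there
- The linear relationship may not hold outside the observed range

The R² = 0.9922 only validates the fit within [1.43, 7.20]; treat ŷ = -0.2066 with caution.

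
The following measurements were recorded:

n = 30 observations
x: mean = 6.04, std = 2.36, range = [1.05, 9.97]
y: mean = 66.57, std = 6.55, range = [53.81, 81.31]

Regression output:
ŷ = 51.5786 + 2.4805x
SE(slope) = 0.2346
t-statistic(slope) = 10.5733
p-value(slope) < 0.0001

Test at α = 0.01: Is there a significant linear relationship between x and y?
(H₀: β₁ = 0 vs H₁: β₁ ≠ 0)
p-value < 0.0001 < α = 0.01, so we reject H₀. The relationship is significant.

Hypothesis test for the slope coefficient:

H₀: β₁ = 0 (no linear relationship)
H₁: β₁ ≠ 0 (linear relationship exists)

Test statistic: t = β̂₁ / SE(β̂₁) = 2.4805 / 0.2346 = 10.5733

With df = 28, the two-sided p-value for |t| = 10.5733 is <0.0001.

Decision rule: reject H₀ if p-value < α.
p-value < 0.0001 < α = 0.01 → reject H₀.

At α = 0.01 the data do provide convincing evidence of a nonzero slope.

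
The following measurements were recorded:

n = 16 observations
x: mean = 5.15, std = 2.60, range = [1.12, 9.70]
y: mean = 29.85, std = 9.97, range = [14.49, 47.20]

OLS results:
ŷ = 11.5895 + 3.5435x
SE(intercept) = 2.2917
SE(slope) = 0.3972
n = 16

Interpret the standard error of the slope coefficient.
SE(slope) = 0.3972 measures the uncertainty in the estimated slope. The coefficient is estimated precisely (SE/|β̂₁| = 11.2%).

SE(β̂₁) = 0.3972 says: if we drew many samples of n = 16 from the same population and refit each time, the fitted slopes would scatter with a standard deviation of roughly 0.3972 around the true β₁.

Relative precision:
- SE / |β̂₁| = 0.3972 / 3.5435 = 11.2%
- Rule of thumb (under 20%: precise; 20% to under 50%: moderately precise; 50% or more: imprecise) → precise

Link to interval estimation: a confidence interval for β₁ is β̂₁ ± t* × 0.3972, so SE sets the half-width per unit of t*.

What drives SE(β̂₁): wider spread of x values → smaller SE.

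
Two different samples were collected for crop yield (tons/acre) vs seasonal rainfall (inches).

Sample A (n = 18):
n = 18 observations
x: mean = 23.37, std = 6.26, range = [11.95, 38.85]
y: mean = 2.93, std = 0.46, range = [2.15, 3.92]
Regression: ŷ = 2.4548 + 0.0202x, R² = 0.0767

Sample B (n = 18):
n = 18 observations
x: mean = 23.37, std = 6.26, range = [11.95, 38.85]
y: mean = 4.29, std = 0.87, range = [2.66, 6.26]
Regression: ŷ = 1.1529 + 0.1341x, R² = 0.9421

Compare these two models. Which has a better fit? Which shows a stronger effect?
Model B has the better fit (R² = 0.9421 vs 0.0767). Model B shows the stronger effect (|β₁| = 0.1341 vs 0.0202).

Model Comparison:

Fit — compare R²:
- Model A: R² = 0.0767 → 7.67% of variance in crop yield explained
- Model B: R² = 0.9421 → 94.21% of variance in crop yield explained
- 0.9421 > 0.0767 → Model B has the better fit

Effect size (slope magnitude):
- Model A: β₁ = 0.0202 → predicted crop yield rises 0.0202 tons/acre per additional inch of rainfall
- Model B: β₁ = 0.1341 → predicted crop yield rises 0.1341 tons/acre per additional inch of rainfall
- |0.0202| < |0.1341| → Model B shows the stronger marginal effect

Notes:
- R² measures how tightly points cluster around the line; β₁ measures how steep the line is — they answer different questions.
- A better fit (higher R²) doesn't necessarily mean a more important relationship.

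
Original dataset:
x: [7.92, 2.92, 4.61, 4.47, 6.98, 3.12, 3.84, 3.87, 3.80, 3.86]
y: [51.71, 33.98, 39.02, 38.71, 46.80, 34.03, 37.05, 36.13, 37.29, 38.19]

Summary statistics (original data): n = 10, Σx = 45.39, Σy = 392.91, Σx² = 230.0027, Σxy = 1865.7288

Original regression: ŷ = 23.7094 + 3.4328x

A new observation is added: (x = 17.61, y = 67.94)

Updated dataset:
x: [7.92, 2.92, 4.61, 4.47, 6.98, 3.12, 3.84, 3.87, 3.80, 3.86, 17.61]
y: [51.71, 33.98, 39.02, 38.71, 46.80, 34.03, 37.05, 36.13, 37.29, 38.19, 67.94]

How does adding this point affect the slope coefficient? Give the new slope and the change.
New slope β₁ = 2.3578 versus 3.4328 before: a change of -1.0750 (-31.3%).

x = 17.61 lies well outside the original x-range [2.92, 7.92] (x̄ ≈ 4.54), so this observation has high leverage and can move the slope substantially.

Step 1: Update the sums with the new point (n goes from 10 to 11)
Σx  = 45.39 + 17.61 = 63.00
Σy  = 392.91 + 67.94 = 460.85
Σx² = 230.0027 + 17.61² = 230.0027 + 310.1121 = 540.1148
Σxy = 1865.7288 + 17.61×67.94 = 1865.7288 + 1196.4234 = 3062.1522

Step 2: Recompute the slope with b₁ = (nΣxy − ΣxΣy) / (nΣx² − (Σx)²)
Numerator   = 11×3062.1522 − 63.00×460.85 = 33683.6742 − 29033.5500 = 4650.1242
Denominator = 11×540.1148 − 63.00² = 5941.2628 − 3969.0000 = 1972.2628
b₁(new) = 4650.1242 / 1972.2628 = 2.3578

(Same formula on the original sums: (10×1865.7288 − 45.39×392.91) / (10×230.0027 − 45.39²) = 823.1031 / 239.7749 = 3.4328, matching the given fit.)

Step 3: Change in slope
Δβ₁ = 2.3578 − 3.4328 = -1.0750
Relative change = -1.0750 / 3.4328 × 100% = -31.3%
→ the slope decreases when the point is added.

A high-leverage point only changes the slope if it is off the original line; here y = 67.94 is below the original trend, so the slope decreases.
In practice: investigate whether it comes from the same population as the rest of the sample.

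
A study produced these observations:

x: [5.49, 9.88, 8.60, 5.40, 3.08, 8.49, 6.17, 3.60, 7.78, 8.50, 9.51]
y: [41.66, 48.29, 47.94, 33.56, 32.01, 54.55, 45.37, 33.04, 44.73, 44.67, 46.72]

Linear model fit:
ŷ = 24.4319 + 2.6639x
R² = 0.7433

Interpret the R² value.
R² = 0.7433 means 74.33% of the variation in y is explained by the linear relationship with x. This indicates a strong fit.

R² = 1 − SS_res/SS_tot compares the residual scatter to the total scatter of y about its mean.

Here R² = 0.7433:
- Explained: 74.33% of the variation in y
- Unexplained (residual): 100% − 74.33% = 25.67%
- Rule of thumb (below 0.3 weak; 0.3 to below 0.7 moderate; 0.7 and above strong) → strong

Note: R² says nothing about causation, and a high R² does not by itself mean the linear form is appropriate — check the residuals.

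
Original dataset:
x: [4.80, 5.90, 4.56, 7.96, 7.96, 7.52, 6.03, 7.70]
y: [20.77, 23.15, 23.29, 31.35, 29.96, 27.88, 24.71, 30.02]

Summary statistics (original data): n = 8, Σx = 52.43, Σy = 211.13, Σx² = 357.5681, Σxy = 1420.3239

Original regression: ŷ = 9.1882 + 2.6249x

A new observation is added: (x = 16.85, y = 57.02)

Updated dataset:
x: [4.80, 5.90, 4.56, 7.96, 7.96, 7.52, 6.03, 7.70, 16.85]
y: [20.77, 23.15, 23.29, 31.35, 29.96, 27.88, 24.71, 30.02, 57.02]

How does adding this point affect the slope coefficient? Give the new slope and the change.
The slope changes from 2.6249 to 2.9296 (change of +0.3047, or +11.6%).

x = 16.85 lies well outside the original x-range [4.56, 7.96] (x̄ ≈ 6.55), so this observation has high leverage and can move the slope substantially.

Step 1: Update the sums with the new point (n goes from 8 to 9)
Σx  = 52.43 + 16.85 = 69.28
Σy  = 211.13 + 57.02 = 268.15
Σx² = 357.5681 + 16.85² = 357.5681 + 283.9225 = 641.4906
Σxy = 1420.3239 + 16.85×57.02 = 1420.3239 + 960.7870 = 2381.1109

Step 2: Recompute the slope with b₁ = (nΣxy − ΣxΣy) / (nΣx² − (Σx)²)
Numerator   = 9×2381.1109 − 69.28×268.15 = 21429.9981 − 18577.4320 = 2852.5661
Denominator = 9×641.4906 − 69.28² = 5773.4154 − 4799.7184 = 973.6970
b₁(new) = 2852.5661 / 973.6970 = 2.9296

(Same formula on the original sums: (8×1420.3239 − 52.43×211.13) / (8×357.5681 − 52.43²) = 293.0453 / 111.6399 = 2.6249, matching the given fit.)

Step 3: Change in slope
Δβ₁ = 2.9296 − 2.6249 = +0.3047
Relative change = +0.3047 / 2.6249 × 100% = +11.6%
→ the slope increases when the point is added.

Because the point sits above the extension of the original line at a high-leverage x, it tilts the fit up.
In practice: refit with and without it and report both if conclusions differ.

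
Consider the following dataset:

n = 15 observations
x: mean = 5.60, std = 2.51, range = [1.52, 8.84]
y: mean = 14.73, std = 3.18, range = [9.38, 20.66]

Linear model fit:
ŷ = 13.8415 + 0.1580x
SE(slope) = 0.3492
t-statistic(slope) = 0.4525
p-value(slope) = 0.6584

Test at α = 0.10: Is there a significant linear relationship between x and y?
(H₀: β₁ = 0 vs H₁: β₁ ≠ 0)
Fail to reject H₀: p-value = 0.6584 ≥ α = 0.10. The linear relationship is not significant at the 10% level.

Hypothesis test for the slope coefficient:

H₀: β₁ = 0 (no linear relationship)
H₁: β₁ ≠ 0 (linear relationship exists)

Test statistic: t = β̂₁ / SE(β̂₁) = 0.1580 / 0.3492 = 0.4525

The p-value (0.6584) is the probability, under H₀, of a t-statistic at least as extreme as |t| = 0.4525 (two-sided, df = n − 2 = 13).

Decision rule: reject H₀ if p-value < α.
p-value = 0.6584 ≥ α = 0.10 → fail to reject H₀.

There is not sufficient evidence at the 10% significance level to conclude that a linear relationship exists between x and y.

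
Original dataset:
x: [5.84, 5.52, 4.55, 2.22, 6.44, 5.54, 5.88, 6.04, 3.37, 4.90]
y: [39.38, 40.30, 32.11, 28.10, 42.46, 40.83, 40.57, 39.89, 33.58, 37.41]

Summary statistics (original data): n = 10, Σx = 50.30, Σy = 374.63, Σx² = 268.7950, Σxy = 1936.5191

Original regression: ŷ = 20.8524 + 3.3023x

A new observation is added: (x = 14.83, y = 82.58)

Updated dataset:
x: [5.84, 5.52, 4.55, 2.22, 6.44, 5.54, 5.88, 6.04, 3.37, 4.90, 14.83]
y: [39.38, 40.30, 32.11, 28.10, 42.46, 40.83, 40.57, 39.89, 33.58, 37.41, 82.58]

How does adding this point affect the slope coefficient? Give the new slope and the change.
The slope changes from 3.3023 to 4.4045 (change of +1.1022, or +33.4%).

The new point has HIGH LEVERAGE: x = 14.83 is far from the original mean x̄ = 50.30/10 ≈ 5.03 (original range [2.22, 6.44]).

Step 1: Update the sums with the new point (n goes from 10 to 11)
Σx  = 50.30 + 14.83 = 65.13
Σy  = 374.63 + 82.58 = 457.21
Σx² = 268.7950 + 14.83² = 268.7950 + 219.9289 = 488.7239
Σxy = 1936.5191 + 14.83×82.58 = 1936.5191 + 1224.6614 = 3161.1805

Step 2: Recompute the slope with b₁ = (nΣxy − ΣxΣy) / (nΣx² − (Σx)²)
Numerator   = 11×3161.1805 − 65.13×457.21 = 34772.9855 − 29778.0873 = 4994.8982
Denominator = 11×488.7239 − 65.13² = 5375.9629 − 4241.9169 = 1134.0460
b₁(new) = 4994.8982 / 1134.0460 = 4.4045

(Same formula on the original sums: (10×1936.5191 − 50.30×374.63) / (10×268.7950 − 50.30²) = 521.3020 / 157.8600 = 3.3023, matching the given fit.)

Step 3: Change in slope
Δβ₁ = 4.4045 − 3.3023 = +1.1022
Relative change = +1.1022 / 3.3023 × 100% = +33.4%
→ the slope increases when the point is added.

A high-leverage point only changes the slope if it is off the original line; here y = 82.58 is above the original trend, so the slope increases.
In practice: check such a point for data-entry or measurement error; investigate whether it comes from the same population as the rest of the sample.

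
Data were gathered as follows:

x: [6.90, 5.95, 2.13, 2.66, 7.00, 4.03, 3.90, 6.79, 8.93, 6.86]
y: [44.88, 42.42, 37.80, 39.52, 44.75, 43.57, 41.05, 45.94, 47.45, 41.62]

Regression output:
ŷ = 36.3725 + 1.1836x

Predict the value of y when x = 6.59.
ŷ = 44.1724

Plug x = 6.59 into the fitted line:

ŷ = 36.3725 + 1.1836 × 6.59
ŷ = 36.3725 + 7.7999
ŷ = 44.1724

This is the fitted mean response at that x — an individual observation would come with a wider prediction interval.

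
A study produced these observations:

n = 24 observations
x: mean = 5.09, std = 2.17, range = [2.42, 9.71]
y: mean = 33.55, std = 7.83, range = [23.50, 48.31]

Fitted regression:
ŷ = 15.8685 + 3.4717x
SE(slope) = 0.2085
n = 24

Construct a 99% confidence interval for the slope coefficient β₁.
The 99% CI for β₁ is (2.8840, 4.0594)

Confidence interval for the slope:

The 99% CI for β₁ is: β̂₁ ± t*(α/2, n-2) × SE(β̂₁)

Step 1: Find critical t-value
- Confidence level = 0.99
- Degrees of freedom = n - 2 = 24 - 2 = 22
- t*(α/2, 22) = 2.8188

Step 2: Calculate margin of error
Margin = 2.8188 × 0.2085 = 0.5877

Step 3: Construct interval
CI = 3.4717 ± 0.5877
CI = (2.8840, 4.0594)

Interpretation: each one-unit increase in x is associated with a change in mean y of between 2.8840 and 4.0594, with 99% confidence.
Since 0 is outside the interval, a two-sided test at α = 0.01 would reject H₀: β₁ = 0.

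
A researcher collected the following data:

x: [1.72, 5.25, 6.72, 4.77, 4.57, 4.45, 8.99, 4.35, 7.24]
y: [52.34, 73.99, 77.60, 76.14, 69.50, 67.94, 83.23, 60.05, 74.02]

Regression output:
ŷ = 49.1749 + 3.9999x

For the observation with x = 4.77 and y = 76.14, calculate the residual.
Residual = 7.8856

The residual is the difference between the actual value and the predicted value:

Residual = y - ŷ

Step 1: Calculate predicted value
ŷ = 49.1749 + 3.9999 × 4.77
ŷ = 68.2544

Step 2: Calculate residual
Residual = 76.14 - 68.2544
Residual = 7.8856

The residual is positive, so the observed y = 76.14 sits above the regression line (the line underestimates it by 7.8856).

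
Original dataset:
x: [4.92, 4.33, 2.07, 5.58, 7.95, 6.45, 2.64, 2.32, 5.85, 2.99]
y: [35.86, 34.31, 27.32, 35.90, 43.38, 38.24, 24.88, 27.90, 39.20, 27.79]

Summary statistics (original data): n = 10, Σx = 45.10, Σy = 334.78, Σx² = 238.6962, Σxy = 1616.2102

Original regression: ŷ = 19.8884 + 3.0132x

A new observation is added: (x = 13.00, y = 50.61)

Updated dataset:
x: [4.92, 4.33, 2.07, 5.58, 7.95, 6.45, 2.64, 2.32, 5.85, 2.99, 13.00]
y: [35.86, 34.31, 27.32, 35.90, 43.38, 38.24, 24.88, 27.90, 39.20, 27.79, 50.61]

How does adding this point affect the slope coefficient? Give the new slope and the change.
The slope changes from 3.0132 to 2.3663 (change of -0.6469, or -21.5%).

x = 13.00 lies well outside the original x-range [2.07, 7.95] (x̄ ≈ 4.51), so this observation has high leverage and can move the slope substantially.

Step 1: Update the sums with the new point (n goes from 10 to 11)
Σx  = 45.10 + 13.00 = 58.10
Σy  = 334.78 + 50.61 = 385.39
Σx² = 238.6962 + 13.00² = 238.6962 + 169.0000 = 407.6962
Σxy = 1616.2102 + 13.00×50.61 = 1616.2102 + 657.9300 = 2274.1402

Step 2: Recompute the slope with b₁ = (nΣxy − ΣxΣy) / (nΣx² − (Σx)²)
Numerator   = 11×2274.1402 − 58.10×385.39 = 25015.5422 − 22391.1590 = 2624.3832
Denominator = 11×407.6962 − 58.10² = 4484.6582 − 3375.6100 = 1109.0482
b₁(new) = 2624.3832 / 1109.0482 = 2.3663

(Same formula on the original sums: (10×1616.2102 − 45.10×334.78) / (10×238.6962 − 45.10²) = 1063.5240 / 352.9520 = 3.0132, matching the given fit.)

Step 3: Change in slope
Δβ₁ = 2.3663 − 3.0132 = -0.6469
Relative change = -0.6469 / 3.0132 × 100% = -21.5%
→ the slope decreases when the point is added.

Because the point sits below the extension of the original line at a high-leverage x, it tilts the fit down.
In practice: investigate whether it comes from the same population as the rest of the sample; check such a point for data-entry or measurement error.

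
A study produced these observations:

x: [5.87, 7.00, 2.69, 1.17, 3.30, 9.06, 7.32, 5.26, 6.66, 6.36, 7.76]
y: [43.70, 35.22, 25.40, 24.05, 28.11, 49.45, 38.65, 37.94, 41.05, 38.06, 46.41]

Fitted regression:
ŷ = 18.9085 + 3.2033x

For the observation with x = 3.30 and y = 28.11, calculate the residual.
Residual = -1.3694

The residual is the difference between the actual value and the predicted value:

Residual = y - ŷ

Step 1: Calculate predicted value
ŷ = 18.9085 + 3.2033 × 3.30
ŷ = 29.4794

Step 2: Calculate residual
Residual = 28.11 - 29.4794
Residual = -1.3694

Interpretation: the model overestimates the actual value by 1.3694 at this point (negative residual → observation lies below the fitted line).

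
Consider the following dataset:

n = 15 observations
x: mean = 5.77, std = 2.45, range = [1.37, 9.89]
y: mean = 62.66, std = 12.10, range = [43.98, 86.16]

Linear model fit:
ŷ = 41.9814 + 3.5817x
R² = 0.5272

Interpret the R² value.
About 52.72% of the variability in y is accounted for by the regression on x (R² = 0.5272) — a moderate linear fit.

R² (coefficient of determination) measures the proportion of variance in y explained by the regression model.

Here R² = 0.5272:
- Explained: 52.72% of the variation in y
- Unexplained (residual): 100% − 52.72% = 47.28%
- Rule of thumb (below 0.3 weak; 0.3 to below 0.7 moderate; 0.7 and above strong) → moderate

Equivalently, for simple linear regression R² = r², so |r| = √0.5272 ≈ 0.7261.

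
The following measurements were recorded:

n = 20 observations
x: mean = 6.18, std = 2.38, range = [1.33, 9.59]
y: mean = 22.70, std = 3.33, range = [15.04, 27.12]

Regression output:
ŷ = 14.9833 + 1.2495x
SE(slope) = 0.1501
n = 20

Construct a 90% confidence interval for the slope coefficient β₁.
The 90% CI for β₁ is (0.9892, 1.5098)

Confidence interval for the slope:

The 90% CI for β₁ is: β̂₁ ± t*(α/2, n-2) × SE(β̂₁)

Step 1: Find critical t-value
- Confidence level = 0.9
- Degrees of freedom = n - 2 = 20 - 2 = 18
- t*(α/2, 18) = 1.7341

Step 2: Calculate margin of error
Margin = 1.7341 × 0.1501 = 0.2603

Step 3: Construct interval
CI = 1.2495 ± 0.2603
CI = (0.9892, 1.5098)

Interpretation: We are 90% confident that the true slope β₁ lies between 0.9892 and 1.5098.
Both endpoints are positive, so the data support a genuinely positive slope at this confidence level.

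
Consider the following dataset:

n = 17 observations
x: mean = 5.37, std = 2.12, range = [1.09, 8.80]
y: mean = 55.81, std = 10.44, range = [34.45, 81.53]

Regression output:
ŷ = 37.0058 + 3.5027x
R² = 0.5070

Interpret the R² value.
R² = 0.5070 means 50.70% of the variation in y is explained by the linear relationship with x. This indicates a moderate fit.

R² = 1 − SS_res/SS_tot compares the residual scatter to the total scatter of y about its mean.

Here R² = 0.5070:
- Explained: 50.70% of the variation in y
- Unexplained (residual): 100% − 50.70% = 49.30%
- Rule of thumb (below 0.3 weak; 0.3 to below 0.7 moderate; 0.7 and above strong) → moderate

Equivalently, for simple linear regression R² = r², so |r| = √0.5070 ≈ 0.7120.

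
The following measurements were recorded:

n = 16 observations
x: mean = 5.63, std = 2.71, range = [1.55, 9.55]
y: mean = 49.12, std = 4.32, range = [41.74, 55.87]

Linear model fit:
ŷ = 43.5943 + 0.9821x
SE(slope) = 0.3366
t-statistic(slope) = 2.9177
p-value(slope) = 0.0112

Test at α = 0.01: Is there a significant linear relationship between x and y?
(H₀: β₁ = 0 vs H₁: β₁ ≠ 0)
Since p-value = 0.0112 ≥ α = 0.01, fail to reject H₀ — the slope is not significantly different from 0.

Hypothesis test for the slope coefficient:

H₀: β₁ = 0 (no linear relationship)
H₁: β₁ ≠ 0 (linear relationship exists)

Test statistic: t = β̂₁ / SE(β̂₁) = 0.9821 / 0.3366 = 2.9177

The p-value (0.0112) is the probability, under H₀, of a t-statistic at least as extreme as |t| = 2.9177 (two-sided, df = n − 2 = 14).

Decision rule: reject H₀ if p-value < α.
p-value = 0.0112 ≥ α = 0.01 → fail to reject H₀.

At α = 0.01 the data do not provide convincing evidence of a nonzero slope.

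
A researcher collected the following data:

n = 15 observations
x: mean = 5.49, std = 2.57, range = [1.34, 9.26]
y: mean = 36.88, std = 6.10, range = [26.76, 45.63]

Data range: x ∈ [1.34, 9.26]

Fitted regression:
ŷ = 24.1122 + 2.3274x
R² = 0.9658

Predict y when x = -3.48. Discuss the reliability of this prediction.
ŷ = 16.0128 (extrapolation — x = -3.48 lies outside [1.34, 9.26], so reliability is low).

Prediction calculation:
ŷ = 24.1122 + 2.3274 × (-3.48)
ŷ = 16.0128

Reliability:
- Data range: x ∈ [1.34, 9.26]
- Prediction point: x = -3.48 is 4.82 units below the observed range → this is EXTRAPOLATION, not interpolation

Why that matters here:
- The linear relationship may not hold outside the observed range
- The standard error of prediction grows with (x − x̄)², and x = -3.48 is far from x̄ = 5.49

The R² = 0.9658 only validates the fit within [1.34, 9.26]; treat ŷ = 16.0128 with caution.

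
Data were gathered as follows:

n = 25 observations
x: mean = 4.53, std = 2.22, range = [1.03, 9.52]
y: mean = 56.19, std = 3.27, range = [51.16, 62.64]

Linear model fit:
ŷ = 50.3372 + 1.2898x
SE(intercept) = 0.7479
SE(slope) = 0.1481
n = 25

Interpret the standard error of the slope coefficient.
SE(slope) = 0.1481 measures the uncertainty in the estimated slope. The coefficient is estimated precisely (SE/|β̂₁| = 11.5%).

SE(β̂₁) = s / √Sxx, where s is the residual standard deviation and Sxx = Σ(x − x̄)². It is the yardstick for how far β̂₁ = 1.2898 could plausibly be from the true slope.

Relative precision:
- SE / |β̂₁| = 0.1481 / 1.2898 = 11.5%
- Rule of thumb (under 20%: precise; 20% to under 50%: moderately precise; 50% or more: imprecise) → precise

Rough 95% range (±2 SE): 1.2898 ± 0.2962 → (0.9936, 1.5860).

What drives SE(β̂₁): larger n (here n = 25) → smaller SE; wider spread of x values → smaller SE.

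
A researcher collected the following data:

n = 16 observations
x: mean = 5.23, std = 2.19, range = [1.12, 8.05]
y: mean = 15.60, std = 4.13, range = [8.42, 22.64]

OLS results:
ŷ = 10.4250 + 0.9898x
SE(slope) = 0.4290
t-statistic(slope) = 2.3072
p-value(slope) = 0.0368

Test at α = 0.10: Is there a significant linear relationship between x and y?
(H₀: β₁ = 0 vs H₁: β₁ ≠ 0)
Since p-value = 0.0368 < α = 0.10, reject H₀ — the slope is significantly different from 0.

Hypothesis test for the slope coefficient:

H₀: β₁ = 0 (no linear relationship)
H₁: β₁ ≠ 0 (linear relationship exists)

Test statistic: t = β̂₁ / SE(β̂₁) = 0.9898 / 0.4290 = 2.3072

The p-value (0.0368) is the probability, under H₀, of a t-statistic at least as extreme as |t| = 2.3072 (two-sided, df = n − 2 = 14).

Decision rule: reject H₀ if p-value < α.
p-value = 0.0368 < α = 0.10 → reject H₀.

At α = 0.10 the data do provide convincing evidence of a nonzero slope.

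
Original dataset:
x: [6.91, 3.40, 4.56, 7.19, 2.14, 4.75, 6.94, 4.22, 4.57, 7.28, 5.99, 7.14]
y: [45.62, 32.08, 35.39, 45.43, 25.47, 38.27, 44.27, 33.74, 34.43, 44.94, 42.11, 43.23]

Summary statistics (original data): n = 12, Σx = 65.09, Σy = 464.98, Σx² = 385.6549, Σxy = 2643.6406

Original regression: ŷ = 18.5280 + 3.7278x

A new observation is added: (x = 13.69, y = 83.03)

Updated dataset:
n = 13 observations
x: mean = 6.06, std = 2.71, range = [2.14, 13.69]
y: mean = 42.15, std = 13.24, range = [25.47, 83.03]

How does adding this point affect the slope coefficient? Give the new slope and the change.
New slope β₁ = 4.8020 versus 3.7278 before: a change of +1.0742 (+28.8%).

The new point has HIGH LEVERAGE: x = 13.69 is far from the original mean x̄ = 65.09/12 ≈ 5.42 (original range [2.14, 7.28]).

Step 1: Update the sums with the new point (n goes from 12 to 13)
Σx  = 65.09 + 13.69 = 78.78
Σy  = 464.98 + 83.03 = 548.01
Σx² = 385.6549 + 13.69² = 385.6549 + 187.4161 = 573.0710
Σxy = 2643.6406 + 13.69×83.03 = 2643.6406 + 1136.6807 = 3780.3213

Step 2: Recompute the slope with b₁ = (nΣxy − ΣxΣy) / (nΣx² − (Σx)²)
Numerator   = 13×3780.3213 − 78.78×548.01 = 49144.1769 − 43172.2278 = 5971.9491
Denominator = 13×573.0710 − 78.78² = 7449.9230 − 6206.2884 = 1243.6346
b₁(new) = 5971.9491 / 1243.6346 = 4.8020

(Same formula on the original sums: (12×2643.6406 − 65.09×464.98) / (12×385.6549 − 65.09²) = 1458.1390 / 391.1507 = 3.7278, matching the given fit.)

Step 3: Change in slope
Δβ₁ = 4.8020 − 3.7278 = +1.0742
Relative change = +1.0742 / 3.7278 × 100% = +28.8%
→ the slope increases when the point is added.

A high-leverage point only changes the slope if it is off the original line; here y = 83.03 is above the original trend, so the slope increases.
In practice: investigate whether it comes from the same population as the rest of the sample; refit with and without it and report both if conclusions differ.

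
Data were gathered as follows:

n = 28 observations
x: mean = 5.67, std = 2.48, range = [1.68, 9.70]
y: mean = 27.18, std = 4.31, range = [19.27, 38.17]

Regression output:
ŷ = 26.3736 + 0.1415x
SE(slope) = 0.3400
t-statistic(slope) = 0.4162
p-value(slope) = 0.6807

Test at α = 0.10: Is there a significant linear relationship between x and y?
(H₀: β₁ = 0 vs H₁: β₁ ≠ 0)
Since p-value = 0.6807 ≥ α = 0.10, fail to reject H₀ — the slope is not significantly different from 0.

Hypothesis test for the slope coefficient:

H₀: β₁ = 0 (no linear relationship)
H₁: β₁ ≠ 0 (linear relationship exists)

Test statistic: t = β̂₁ / SE(β̂₁) = 0.1415 / 0.3400 = 0.4162

p = 0.6807: how often a slope estimate this far from 0 (in SE units) would arise by chance if β₁ were truly 0.

Decision rule: reject H₀ if p-value < α.
p-value = 0.6807 ≥ α = 0.10 → fail to reject H₀.

There is not sufficient evidence at the 10% significance level to conclude that a linear relationship exists between x and y.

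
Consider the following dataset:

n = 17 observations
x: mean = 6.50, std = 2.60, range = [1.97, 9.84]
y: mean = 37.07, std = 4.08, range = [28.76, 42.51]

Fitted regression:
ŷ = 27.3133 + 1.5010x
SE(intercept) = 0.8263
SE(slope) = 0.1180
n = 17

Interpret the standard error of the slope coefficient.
SE(slope) = 0.1180 measures the uncertainty in the estimated slope. The coefficient is estimated precisely (SE/|β̂₁| = 7.9%).

SE(β̂₁) = s / √Sxx, where s is the residual standard deviation and Sxx = Σ(x − x̄)². It is the yardstick for how far β̂₁ = 1.5010 could plausibly be from the true slope.

Relative precision:
- SE / |β̂₁| = 0.1180 / 1.5010 = 7.9%
- Rule of thumb (under 20%: precise; 20% to under 50%: moderately precise; 50% or more: imprecise) → precise

Link to interval estimation: a confidence interval for β₁ is β̂₁ ± t* × 0.1180, so SE sets the half-width per unit of t*.

What drives SE(β̂₁): more residual scatter → larger SE; wider spread of x values → smaller SE.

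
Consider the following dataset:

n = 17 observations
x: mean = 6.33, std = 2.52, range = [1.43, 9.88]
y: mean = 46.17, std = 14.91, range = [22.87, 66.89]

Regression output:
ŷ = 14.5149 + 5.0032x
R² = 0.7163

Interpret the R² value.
R² = 0.7163 means 71.63% of the variation in y is explained by the linear relationship with x. This indicates a strong fit.

R² (coefficient of determination) measures the proportion of variance in y explained by the regression model.

Here R² = 0.7163:
- Explained: 71.63% of the variation in y
- Unexplained (residual): 100% − 71.63% = 28.37%
- Rule of thumb (below 0.3 weak; 0.3 to below 0.7 moderate; 0.7 and above strong) → strong

Equivalently, for simple linear regression R² = r², so |r| = √0.7163 ≈ 0.8463.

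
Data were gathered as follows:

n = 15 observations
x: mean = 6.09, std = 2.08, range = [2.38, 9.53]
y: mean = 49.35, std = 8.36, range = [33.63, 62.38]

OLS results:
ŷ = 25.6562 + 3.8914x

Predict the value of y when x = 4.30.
ŷ = 42.3892

x = 4.30 lies inside the observed range [2.38, 9.53], so the fitted equation applies directly:

ŷ = 25.6562 + 3.8914 × 4.30
ŷ = 25.6562 + 16.7330
ŷ = 42.3892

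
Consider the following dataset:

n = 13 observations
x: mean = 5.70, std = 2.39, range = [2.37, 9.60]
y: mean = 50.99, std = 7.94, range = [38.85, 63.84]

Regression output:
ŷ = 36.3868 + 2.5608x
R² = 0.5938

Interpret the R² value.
The model explains 59.38% of the variance in y (R² = 0.5938), leaving 40.62% unexplained; the fit is moderate.

R² = 1 − SS_res/SS_tot compares the residual scatter to the total scatter of y about its mean.

Here R² = 0.5938:
- Explained: 59.38% of the variation in y
- Unexplained (residual): 100% − 59.38% = 40.62%
- Rule of thumb (below 0.3 weak; 0.3 to below 0.7 moderate; 0.7 and above strong) → moderate

Equivalently, for simple linear regression R² = r², so |r| = √0.5938 ≈ 0.7706.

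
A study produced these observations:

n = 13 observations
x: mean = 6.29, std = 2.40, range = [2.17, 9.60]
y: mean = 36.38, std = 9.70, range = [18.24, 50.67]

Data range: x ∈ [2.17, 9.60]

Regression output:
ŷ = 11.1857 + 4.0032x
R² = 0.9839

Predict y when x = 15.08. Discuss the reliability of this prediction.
The equation gives ŷ = 71.5540; however x = 15.08 is 5.48 units above the observed range, so this extrapolated value should not be trusted.

Prediction calculation:
ŷ = 11.1857 + 4.0032 × 15.08
ŷ = 71.5540

Reliability:
- Data range: x ∈ [2.17, 9.60]
- Prediction point: x = 15.08 is 5.48 units above the observed range → this is EXTRAPOLATION, not interpolation

Why that matters here:
- The standard error of prediction grows with (x − x̄)², and x = 15.08 is far from x̄ = 6.29
- There are no observations near this x to validate the fitted line there
- Real relationships often flatten, saturate, or turn nonlinear at extremes

The R² = 0.9839 only validates the fit within [2.17, 9.60]; treat ŷ = 71.5540 with caution.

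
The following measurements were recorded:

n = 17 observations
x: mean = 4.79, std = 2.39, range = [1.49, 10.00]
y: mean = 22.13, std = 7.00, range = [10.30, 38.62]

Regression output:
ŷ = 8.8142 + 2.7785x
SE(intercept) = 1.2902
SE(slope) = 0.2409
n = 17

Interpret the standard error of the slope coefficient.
SE(β̂₁) = 0.2409 is the estimated standard deviation of the slope estimate across repeated samples; relative to β̂₁ = 2.7785 that is 8.7%, a precise estimate.

What SE measures:
- The standard error quantifies the sampling variability of the coefficient estimate
- It is the estimated standard deviation of β̂₁ across hypothetical repeated samples of the same size
- Smaller SE → more precise estimate

Relative precision:
- SE / |β̂₁| = 0.2409 / 2.7785 = 8.7%
- Rule of thumb (under 20%: precise; 20% to under 50%: moderately precise; 50% or more: imprecise) → precise

Rough 95% range (±2 SE): 2.7785 ± 0.4818 → (2.2967, 3.2603).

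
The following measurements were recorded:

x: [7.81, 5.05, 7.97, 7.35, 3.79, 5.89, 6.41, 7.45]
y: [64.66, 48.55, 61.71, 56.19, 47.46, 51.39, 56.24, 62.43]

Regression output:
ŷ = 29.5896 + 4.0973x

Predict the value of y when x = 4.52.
ŷ = 48.1094

x = 4.52 lies inside the observed range [3.79, 7.97], so the fitted equation applies directly:

ŷ = 29.5896 + 4.0973 × 4.52
ŷ = 29.5896 + 18.5198
ŷ = 48.1094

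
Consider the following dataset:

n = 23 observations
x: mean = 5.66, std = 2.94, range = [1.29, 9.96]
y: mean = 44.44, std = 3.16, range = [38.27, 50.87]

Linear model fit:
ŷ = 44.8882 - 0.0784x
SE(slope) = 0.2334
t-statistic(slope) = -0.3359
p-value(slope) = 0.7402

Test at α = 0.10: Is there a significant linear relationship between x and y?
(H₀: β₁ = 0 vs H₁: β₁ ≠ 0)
p-value = 0.7402 ≥ α = 0.10, so we fail to reject H₀. The relationship is not significant.

Hypothesis test for the slope coefficient:

H₀: β₁ = 0 (no linear relationship)
H₁: β₁ ≠ 0 (linear relationship exists)

Test statistic: t = β̂₁ / SE(β̂₁) = -0.0784 / 0.2334 = -0.3359

With df = 21, the two-sided p-value for |t| = 0.3359 is 0.7402.

Decision rule: reject H₀ if p-value < α.
p-value = 0.7402 ≥ α = 0.10 → fail to reject H₀.

Conclusion: the linear association between x and y is not significant at the 10% level.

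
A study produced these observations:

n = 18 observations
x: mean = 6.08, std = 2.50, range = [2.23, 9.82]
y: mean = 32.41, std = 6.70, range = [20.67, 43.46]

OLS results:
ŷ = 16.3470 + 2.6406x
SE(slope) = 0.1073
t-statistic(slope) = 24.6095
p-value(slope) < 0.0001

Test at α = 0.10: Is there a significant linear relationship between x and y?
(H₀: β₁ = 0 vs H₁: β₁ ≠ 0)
Reject H₀: p-value < 0.0001 < α = 0.10. The linear relationship is significant at the 10% level.

Hypothesis test for the slope coefficient:

H₀: β₁ = 0 (no linear relationship)
H₁: β₁ ≠ 0 (linear relationship exists)

Test statistic: t = β̂₁ / SE(β̂₁) = 2.6406 / 0.1073 = 24.6095

With df = 16, the two-sided p-value for |t| = 24.6095 is <0.0001.

Decision rule: reject H₀ if p-value < α.
p-value < 0.0001 < α = 0.10 → reject H₀.

Conclusion: the linear association between x and y is significant at the 10% level.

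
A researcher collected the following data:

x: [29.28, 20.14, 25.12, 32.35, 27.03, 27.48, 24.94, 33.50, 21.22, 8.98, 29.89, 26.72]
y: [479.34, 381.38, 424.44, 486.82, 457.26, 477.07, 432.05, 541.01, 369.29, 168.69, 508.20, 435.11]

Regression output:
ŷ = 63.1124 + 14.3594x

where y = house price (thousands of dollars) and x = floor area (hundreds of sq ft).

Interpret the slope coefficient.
An increase of one hundred sq ft in floor area is associated with a 14.3594 thousand dollars increase in predicted house price.

The slope β₁ = 14.3594 gives the rate at which the fitted house price changes with floor area.

Interpretation:
- Floor area up by 1 hundred sq ft → predicted house price increases by 14.3594 thousand dollars
- The effect is assumed constant over the observed range of x (linearity)
- The slope describes association in these data, not necessarily a causal effect

The intercept β₀ = 63.1124 is the predicted house price when floor area = 0; since the smallest observed x is 8.98, this is an extrapolation and mainly anchors the line.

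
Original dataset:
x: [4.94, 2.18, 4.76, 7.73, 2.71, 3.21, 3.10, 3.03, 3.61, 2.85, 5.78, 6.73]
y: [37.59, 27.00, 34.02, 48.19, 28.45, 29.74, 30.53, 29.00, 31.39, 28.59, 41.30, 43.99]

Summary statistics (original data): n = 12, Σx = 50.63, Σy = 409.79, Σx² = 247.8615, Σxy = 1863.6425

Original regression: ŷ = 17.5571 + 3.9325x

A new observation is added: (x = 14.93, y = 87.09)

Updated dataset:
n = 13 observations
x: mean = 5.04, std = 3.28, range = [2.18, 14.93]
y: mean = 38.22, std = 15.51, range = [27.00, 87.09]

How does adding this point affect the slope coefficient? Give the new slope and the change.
New slope β₁ = 4.6959 versus 3.9325 before: a change of +0.7634 (+19.4%).

The new point has HIGH LEVERAGE: x = 14.93 is far from the original mean x̄ = 50.63/12 ≈ 4.22 (original range [2.18, 7.73]).

Step 1: Update the sums with the new point (n goes from 12 to 13)
Σx  = 50.63 + 14.93 = 65.56
Σy  = 409.79 + 87.09 = 496.88
Σx² = 247.8615 + 14.93² = 247.8615 + 222.9049 = 470.7664
Σxy = 1863.6425 + 14.93×87.09 = 1863.6425 + 1300.2537 = 3163.8962

Step 2: Recompute the slope with b₁ = (nΣxy − ΣxΣy) / (nΣx² − (Σx)²)
Numerator   = 13×3163.8962 − 65.56×496.88 = 41130.6506 − 32575.4528 = 8555.1978
Denominator = 13×470.7664 − 65.56² = 6119.9632 − 4298.1136 = 1821.8496
b₁(new) = 8555.1978 / 1821.8496 = 4.6959

(Same formula on the original sums: (12×1863.6425 − 50.63×409.79) / (12×247.8615 − 50.63²) = 1616.0423 / 410.9411 = 3.9325, matching the given fit.)

Step 3: Change in slope
Δβ₁ = 4.6959 − 3.9325 = +0.7634
Relative change = +0.7634 / 3.9325 × 100% = +19.4%
→ the slope increases when the point is added.

A high-leverage point only changes the slope if it is off the original line; here y = 87.09 is above the original trend, so the slope increases.
In practice: check such a point for data-entry or measurement error.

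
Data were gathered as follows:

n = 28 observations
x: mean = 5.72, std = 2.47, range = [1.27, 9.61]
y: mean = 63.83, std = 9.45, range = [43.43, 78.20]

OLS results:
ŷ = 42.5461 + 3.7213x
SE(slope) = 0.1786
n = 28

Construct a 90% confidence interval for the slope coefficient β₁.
The 90% CI for β₁ is (3.4167, 4.0259)

Confidence interval for the slope:

The 90% CI for β₁ is: β̂₁ ± t*(α/2, n-2) × SE(β̂₁)

Step 1: Find critical t-value
- Confidence level = 0.9
- Degrees of freedom = n - 2 = 28 - 2 = 26
- t*(α/2, 26) = 1.7056

Step 2: Calculate margin of error
Margin = 1.7056 × 0.1786 = 0.3046

Step 3: Construct interval
CI = 3.7213 ± 0.3046
CI = (3.4167, 4.0259)

Interpretation: each one-unit increase in x is associated with a change in mean y of between 3.4167 and 4.0259, with 90% confidence.
The interval does not include 0, suggesting a significant linear relationship.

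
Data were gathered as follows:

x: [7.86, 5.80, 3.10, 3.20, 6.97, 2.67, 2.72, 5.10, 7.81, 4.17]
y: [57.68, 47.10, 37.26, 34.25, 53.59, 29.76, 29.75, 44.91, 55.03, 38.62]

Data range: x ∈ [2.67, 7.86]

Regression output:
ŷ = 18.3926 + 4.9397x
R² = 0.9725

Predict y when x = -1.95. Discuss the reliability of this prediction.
ŷ = 8.7602, but this is extrapolation (below the data range [2.67, 7.86]) and may be unreliable.

Prediction calculation:
ŷ = 18.3926 + 4.9397 × (-1.95)
ŷ = 8.7602

Reliability:
- Data range: x ∈ [2.67, 7.86]
- Prediction point: x = -1.95 is 4.62 units below the observed range → this is EXTRAPOLATION, not interpolation

Why that matters here:
- The standard error of prediction grows with (x − x̄)², and x = -1.95 is far from x̄ = 4.94
- Real relationships often flatten, saturate, or turn nonlinear at extremes

Report the number if required, but flag clearly that it is an extrapolation.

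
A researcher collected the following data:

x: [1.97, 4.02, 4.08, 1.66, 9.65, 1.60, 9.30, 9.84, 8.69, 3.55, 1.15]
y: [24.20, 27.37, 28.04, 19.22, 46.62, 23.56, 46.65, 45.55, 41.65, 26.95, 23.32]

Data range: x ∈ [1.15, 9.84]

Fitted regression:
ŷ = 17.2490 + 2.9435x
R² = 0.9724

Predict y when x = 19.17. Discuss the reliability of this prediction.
The equation gives ŷ = 73.6759; however x = 19.17 is 9.33 units above the observed range, so this extrapolated value should not be trusted.

Prediction calculation:
ŷ = 17.2490 + 2.9435 × 19.17
ŷ = 73.6759

Reliability:
- Data range: x ∈ [1.15, 9.84]
- Prediction point: x = 19.17 is 9.33 units above the observed range → this is EXTRAPOLATION, not interpolation

Why that matters here:
- The linear relationship may not hold outside the observed range
- There are no observations near this x to validate the fitted line there

Report the number if required, but flag clearly that it is an extrapolation.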